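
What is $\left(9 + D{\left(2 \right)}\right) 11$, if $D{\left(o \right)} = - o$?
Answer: $77$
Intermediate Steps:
$\left(9 + D{\left(2 \right)}\right) 11 = \left(9 - 2\right) 11 = 7 \cdot 11 = 77$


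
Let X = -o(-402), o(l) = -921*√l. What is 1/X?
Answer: -I*√402/370242 ≈ -5.4154e-5*I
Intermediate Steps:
X = 921*I*√402 (X = -(-921)*√(-402) = -(-921)*I*√402 = 921*I*√402 ≈ 18466.0*I)
1/X = 1/(921*I*√402) = -I*√402/370242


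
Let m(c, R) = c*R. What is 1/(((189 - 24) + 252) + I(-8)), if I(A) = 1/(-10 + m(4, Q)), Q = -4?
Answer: 26/10841 ≈ 0.0023983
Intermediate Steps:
m(c, R) = R*c
I(A) = -1/26 (I(A) = 1/(-10 - 4*4) = 1/(-10 - 16) = 1/(-26) = -1/26)
1/(((189 - 24) + 252) + I(-8)) = 1/(((189 - 24) + 252) - 1/26) = 1/((165 + 252) - 1/26) = 1/(417 - 1/26) = 1/(10841/26) = 26/10841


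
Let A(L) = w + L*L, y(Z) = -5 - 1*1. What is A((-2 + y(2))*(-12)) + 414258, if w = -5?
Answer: 423469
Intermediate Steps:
y(Z) = -6 (y(Z) = -5 - 1 = -6)
A(L) = -5 + L² (A(L) = -5 + L*L = -5 + L²)
A((-2 + y(2))*(-12)) + 414258 = (-5 + ((-2 - 6)*(-12))²) + 414258 = (-5 + (-8*(-12))²) + 414258 = (-5 + 96²) + 414258 = (-5 + 9216) + 414258 = 9211 + 414258 = 423469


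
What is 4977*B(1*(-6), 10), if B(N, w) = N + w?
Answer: 19908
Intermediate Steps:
4977*B(1*(-6), 10) = 4977*(1*(-6) + 10) = 4977*(-6 + 10) = 4977*4 = 19908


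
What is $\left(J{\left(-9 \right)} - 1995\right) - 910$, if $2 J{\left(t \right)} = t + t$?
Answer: $-2914$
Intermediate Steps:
$J{\left(t \right)} = t$ ($J{\left(t \right)} = \frac{t + t}{2} = \frac{2 t}{2} = t$)
$\left(J{\left(-9 \right)} - 1995\right) - 910 = \left(-9 - 1995\right) - 910 = -2004 - 910 = -2914$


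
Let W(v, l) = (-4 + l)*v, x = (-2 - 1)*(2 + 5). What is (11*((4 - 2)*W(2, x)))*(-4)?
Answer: 4400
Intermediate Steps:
x = -21 (x = -3*7 = -21)
W(v, l) = v*(-4 + l)
(11*((4 - 2)*W(2, x)))*(-4) = (11*((4 - 2)*(2*(-4 - 21))))*(-4) = (11*(2*(2*(-25))))*(-4) = (11*(2*(-50)))*(-4) = (11*(-100))*(-4) = -1100*(-4) = 4400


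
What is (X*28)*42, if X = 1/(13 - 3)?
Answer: 588/5 ≈ 117.60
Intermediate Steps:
X = ⅒ (X = 1/10 = ⅒ ≈ 0.10000)
(X*28)*42 = ((⅒)*28)*42 = (14/5)*42 = 588/5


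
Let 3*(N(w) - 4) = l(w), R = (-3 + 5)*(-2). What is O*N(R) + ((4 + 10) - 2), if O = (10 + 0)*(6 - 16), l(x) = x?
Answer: -764/3 ≈ -254.67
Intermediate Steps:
R = -4 (R = 2*(-2) = -4)
O = -100 (O = 10*(-10) = -100)
N(w) = 4 + w/3
O*N(R) + ((4 + 10) - 2) = -100*(4 + (⅓)*(-4)) + ((4 + 10) - 2) = -100*(4 - 4/3) + (14 - 2) = -100*8/3 + 12 = -800/3 + 12 = -764/3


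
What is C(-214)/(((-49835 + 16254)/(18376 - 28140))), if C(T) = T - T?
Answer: 0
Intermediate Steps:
C(T) = 0
C(-214)/(((-49835 + 16254)/(18376 - 28140))) = 0/(((-49835 + 16254)/(18376 - 28140))) = 0/((-33581/(-9764))) = 0/((-33581*(-1/9764))) = 0/(33581/9764) = 0*(9764/33581) = 0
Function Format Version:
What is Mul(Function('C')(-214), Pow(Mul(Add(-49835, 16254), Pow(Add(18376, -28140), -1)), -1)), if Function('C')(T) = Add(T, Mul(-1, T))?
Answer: 0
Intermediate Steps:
Function('C')(T) = 0
Mul(Function('C')(-214), Pow(Mul(Add(-49835, 16254), Pow(Add(18376, -28140), -1)), -1)) = Mul(0, Pow(Mul(Add(-49835, 16254), Pow(Add(18376, -28140), -1)), -1)) = Mul(0, Pow(Mul(-33581, Pow(-9764, -1)), -1)) = Mul(0, Pow(Mul(-33581, Rational(-1, 9764)), -1)) = Mul(0, Pow(Rational(33581, 9764), -1)) = Mul(0, Rational(9764, 33581)) = 0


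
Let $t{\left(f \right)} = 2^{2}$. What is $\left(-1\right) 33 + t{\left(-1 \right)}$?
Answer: $-29$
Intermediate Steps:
$t{\left(f \right)} = 4$
$\left(-1\right) 33 + t{\left(-1 \right)} = \left(-1\right) 33 + 4 = -33 + 4 = -29$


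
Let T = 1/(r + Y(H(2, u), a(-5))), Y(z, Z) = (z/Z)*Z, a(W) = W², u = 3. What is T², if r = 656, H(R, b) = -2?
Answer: 1/427716 ≈ 2.3380e-6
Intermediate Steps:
Y(z, Z) = z
T = 1/654 (T = 1/(656 - 2) = 1/654 ≈ 0.0015291)
T² = (1/654)² = 1/427716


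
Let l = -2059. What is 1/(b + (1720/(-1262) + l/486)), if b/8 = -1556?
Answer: -306666/3819095557 ≈ -8.0298e-5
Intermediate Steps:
b = -12448 (b = 8*(-1556) = -12448)
1/(b + (1720/(-1262) + l/486)) = 1/(-12448 + (1720/(-1262) - 2059/486)) = 1/(-12448 + (1720*(-1/1262) - 2059*1/486)) = 1/(-12448 + (-860/631 - 2059/486)) = 1/(-12448 - 1717189/306666) = 1/(-3819095557/306666) = -306666/3819095557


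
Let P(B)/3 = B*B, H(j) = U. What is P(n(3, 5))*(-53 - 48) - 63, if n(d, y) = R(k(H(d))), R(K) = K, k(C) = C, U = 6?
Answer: -10971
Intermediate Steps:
H(j) = 6
n(d, y) = 6
P(B) = 3*B² (P(B) = 3*(B*B) = 3*B²)
P(n(3, 5))*(-53 - 48) - 63 = (3*6²)*(-53 - 48) - 63 = (3*36)*(-101) - 63 = 108*(-101) - 63 = -10908 - 63 = -10971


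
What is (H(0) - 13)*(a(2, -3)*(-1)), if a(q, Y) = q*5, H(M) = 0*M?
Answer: 130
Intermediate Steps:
H(M) = 0
a(q, Y) = 5*q
(H(0) - 13)*(a(2, -3)*(-1)) = (0 - 13)*((5*2)*(-1)) = -130*(-1) = -13*(-10) = 130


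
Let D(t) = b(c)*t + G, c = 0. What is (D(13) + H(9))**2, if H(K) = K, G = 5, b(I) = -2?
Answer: 144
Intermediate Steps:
D(t) = 5 - 2*t (D(t) = -2*t + 5 = 5 - 2*t)
(D(13) + H(9))**2 = ((5 - 2*13) + 9)**2 = ((5 - 26) + 9)**2 = (-21 + 9)**2 = (-12)**2 = 144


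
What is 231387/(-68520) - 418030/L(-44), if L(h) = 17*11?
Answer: -562484019/251240 ≈ -2238.8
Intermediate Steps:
L(h) = 187
231387/(-68520) - 418030/L(-44) = 231387/(-68520) - 418030/187 = 231387*(-1/68520) - 418030*1/187 = -77129/22840 - 24590/11 = -562484019/251240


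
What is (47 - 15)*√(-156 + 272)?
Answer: 64*√29 ≈ 344.65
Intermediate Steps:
(47 - 15)*√(-156 + 272) = 32*√116 = 32*(2*√29) = 64*√29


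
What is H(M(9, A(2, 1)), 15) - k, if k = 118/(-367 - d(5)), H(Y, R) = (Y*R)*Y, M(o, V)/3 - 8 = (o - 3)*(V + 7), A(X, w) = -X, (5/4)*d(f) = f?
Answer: 72322858/371 ≈ 1.9494e+5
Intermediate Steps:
d(f) = 4*f/5
M(o, V) = 24 + 3*(-3 + o)*(7 + V) (M(o, V) = 24 + 3*((o - 3)*(V + 7)) = 24 + 3*((-3 + o)*(7 + V)) = 24 + 3*(-3 + o)*(7 + V))
H(Y, R) = R*Y**2 (H(Y, R) = (R*Y)*Y = R*Y**2)
k = -118/371 (k = 118/(-367 - 4*5/5) = 118/(-367 - 1*4) = 118/(-367 - 4) = 118/(-371) = 118*(-1/371) = -118/371 ≈ -0.31806)
H(M(9, A(2, 1)), 15) - k = 15*(-39 - (-9)*2 + 21*9 + 3*(-1*2)*9)**2 - 1*(-118/371) = 15*(-39 - 9*(-2) + 189 + 3*(-2)*9)**2 + 118/371 = 15*(-39 + 18 + 189 - 54)**2 + 118/371 = 15*114**2 + 118/371 = 15*12996 + 118/371 = 194940 + 118/371 = 72322858/371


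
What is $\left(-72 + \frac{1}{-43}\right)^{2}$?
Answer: $\frac{9591409}{1849} \approx 5187.4$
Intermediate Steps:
$\left(-72 + \frac{1}{-43}\right)^{2} = \left(-72 - \frac{1}{43}\right)^{2} = \left(- \frac{3097}{43}\right)^{2} = \frac{9591409}{1849}$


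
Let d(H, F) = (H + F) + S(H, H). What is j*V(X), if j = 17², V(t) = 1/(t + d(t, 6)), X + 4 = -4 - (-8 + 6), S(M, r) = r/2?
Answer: -289/9 ≈ -32.111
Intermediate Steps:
S(M, r) = r/2 (S(M, r) = r*(½) = r/2)
X = -6 (X = -4 + (-4 - (-8 + 6)) = -4 + (-4 - 1*(-2)) = -4 + (-4 + 2) = -4 - 2 = -6)
d(H, F) = F + 3*H/2 (d(H, F) = (H + F) + H/2 = (F + H) + H/2 = F + 3*H/2)
V(t) = 1/(6 + 5*t/2) (V(t) = 1/(t + (6 + 3*t/2)) = 1/(6 + 5*t/2))
j = 289
j*V(X) = 289*(2/(12 + 5*(-6))) = 289*(2/(12 - 30)) = 289*(2/(-18)) = 289*(2*(-1/18)) = 289*(-⅑) = -289/9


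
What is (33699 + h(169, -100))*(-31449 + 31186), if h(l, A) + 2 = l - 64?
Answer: -8889926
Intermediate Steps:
h(l, A) = -66 + l (h(l, A) = -2 + (l - 64) = -2 + (-64 + l) = -66 + l)
(33699 + h(169, -100))*(-31449 + 31186) = (33699 + (-66 + 169))*(-31449 + 31186) = (33699 + 103)*(-263) = 33802*(-263) = -8889926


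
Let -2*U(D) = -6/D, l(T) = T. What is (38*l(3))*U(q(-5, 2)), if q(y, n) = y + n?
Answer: -114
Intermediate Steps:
q(y, n) = n + y
U(D) = 3/D (U(D) = -(-3)/D = 3/D)
(38*l(3))*U(q(-5, 2)) = (38*3)*(3/(2 - 5)) = 114*(3/(-3)) = 114*(3*(-⅓)) = 114*(-1) = -114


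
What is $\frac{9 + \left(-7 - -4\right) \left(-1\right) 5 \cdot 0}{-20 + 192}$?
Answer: $\frac{9}{172} \approx 0.052326$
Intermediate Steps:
$\frac{9 + \left(-7 - -4\right) \left(-1\right) 5 \cdot 0}{-20 + 192} = \frac{9 + \left(-7 + 4\right) \left(\left(-5\right) 0\right)}{172} = \frac{9 - 0}{172} = \frac{9 + 0}{172} = \frac{1}{172} \cdot 9 = \frac{9}{172}$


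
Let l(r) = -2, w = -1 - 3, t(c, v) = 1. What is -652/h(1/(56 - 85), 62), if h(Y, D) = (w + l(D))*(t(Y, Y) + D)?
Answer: 326/189 ≈ 1.7249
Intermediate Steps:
w = -4
h(Y, D) = -6 - 6*D (h(Y, D) = (-4 - 2)*(1 + D) = -6*(1 + D) = -6 - 6*D)
-652/h(1/(56 - 85), 62) = -652/(-6 - 6*62) = -652/(-6 - 372) = -652/(-378) = -652*(-1/378) = 326/189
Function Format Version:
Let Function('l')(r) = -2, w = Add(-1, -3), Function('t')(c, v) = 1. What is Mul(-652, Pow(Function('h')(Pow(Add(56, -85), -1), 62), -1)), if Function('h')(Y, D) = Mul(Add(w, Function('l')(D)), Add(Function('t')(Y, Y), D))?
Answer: Rational(326, 189) ≈ 1.7249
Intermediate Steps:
w = -4
Function('h')(Y, D) = Add(-6, Mul(-6, D)) (Function('h')(Y, D) = Mul(Add(-4, -2), Add(1, D)) = Mul(-6, Add(1, D)) = Add(-6, Mul(-6, D)))
Mul(-652, Pow(Function('h')(Pow(Add(56, -85), -1), 62), -1)) = Mul(-652, Pow(Add(-6, Mul(-6, 62)), -1)) = Mul(-652, Pow(Add(-6, -372), -1)) = Mul(-652, Pow(-378, -1)) = Mul(-652, Rational(-1, 378)) = Rational(326, 189)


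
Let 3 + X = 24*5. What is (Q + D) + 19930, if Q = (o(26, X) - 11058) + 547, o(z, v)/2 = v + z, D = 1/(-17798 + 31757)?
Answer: 135472096/13959 ≈ 9705.0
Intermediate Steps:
X = 117 (X = -3 + 24*5 = -3 + 120 = 117)
D = 1/13959 ≈ 7.1638e-5
o(z, v) = 2*v + 2*z (o(z, v) = 2*(v + z) = 2*v + 2*z)
Q = -10225 (Q = ((2*117 + 2*26) - 11058) + 547 = ((234 + 52) - 11058) + 547 = (286 - 11058) + 547 = -10772 + 547 = -10225)
(Q + D) + 19930 = (-10225 + 1/13959) + 19930 = -142730774/13959 + 19930 = 135472096/13959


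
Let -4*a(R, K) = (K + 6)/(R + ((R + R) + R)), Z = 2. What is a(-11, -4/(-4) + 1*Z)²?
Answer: 81/30976 ≈ 0.0026149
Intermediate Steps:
a(R, K) = -(6 + K)/(16*R) (a(R, K) = -(K + 6)/(4*(R + ((R + R) + R))) = -(6 + K)/(4*(R + (2*R + R))) = -(6 + K)/(4*(R + 3*R)) = -(6 + K)/(4*(4*R)) = -(6 + K)*1/(4*R)/4 = -(6 + K)/(16*R))
a(-11, -4/(-4) + 1*Z)² = ((1/16)*(-6 - (-4/(-4) + 1*2))/(-11))² = ((1/16)*(-1/11)*(-6 - (-4*(-¼) + 2)))² = ((1/16)*(-1/11)*(-6 - (1 + 2)))² = ((1/16)*(-1/11)*(-6 - 1*3))² = ((1/16)*(-1/11)*(-6 - 3))² = ((1/16)*(-1/11)*(-9))² = (9/176)² = 81/30976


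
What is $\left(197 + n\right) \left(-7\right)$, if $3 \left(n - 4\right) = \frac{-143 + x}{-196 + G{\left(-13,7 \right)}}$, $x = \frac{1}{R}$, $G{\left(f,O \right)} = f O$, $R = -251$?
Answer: $- \frac{43474205}{30873} \approx -1408.2$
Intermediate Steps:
$G{\left(f,O \right)} = O f$
$x = - \frac{1}{251}$ ($x = \frac{1}{-251} = - \frac{1}{251} \approx -0.0039841$)
$n = \frac{900338}{216111}$ ($n = 4 + \frac{\left(-143 - \frac{1}{251}\right) \frac{1}{-196 + 7 \left(-13\right)}}{3} = 4 + \frac{\left(- \frac{35894}{251}\right) \frac{1}{-196 - 91}}{3} = 4 + \frac{\left(- \frac{35894}{251}\right) \frac{1}{-287}}{3} = 4 + \frac{\left(- \frac{35894}{251}\right) \left(- \frac{1}{287}\right)}{3} = 4 + \frac{1}{3} \cdot \frac{35894}{72037} = 4 + \frac{35894}{216111} = \frac{900338}{216111} \approx 4.1661$)
$\left(197 + n\right) \left(-7\right) = \left(197 + \frac{900338}{216111}\right) \left(-7\right) = \frac{43474205}{216111} \left(-7\right) = - \frac{43474205}{30873}$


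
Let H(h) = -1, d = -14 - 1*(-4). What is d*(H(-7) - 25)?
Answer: 260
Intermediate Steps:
d = -10 (d = -14 + 4 = -10)
d*(H(-7) - 25) = -10*(-1 - 25) = -10*(-26) = 260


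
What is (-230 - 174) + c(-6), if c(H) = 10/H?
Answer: -1217/3 ≈ -405.67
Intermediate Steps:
(-230 - 174) + c(-6) = (-230 - 174) + 10/(-6) = -404 + 10*(-⅙) = -404 - 5/3 = -1217/3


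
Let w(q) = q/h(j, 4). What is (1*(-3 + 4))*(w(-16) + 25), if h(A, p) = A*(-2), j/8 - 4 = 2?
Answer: 151/6 ≈ 25.167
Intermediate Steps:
j = 48 (j = 32 + 8*2 = 32 + 16 = 48)
h(A, p) = -2*A
w(q) = -q/96 (w(q) = q/((-2*48)) = q/(-96) = q*(-1/96) = -q/96)
(1*(-3 + 4))*(w(-16) + 25) = (1*(-3 + 4))*(-1/96*(-16) + 25) = (1*1)*(⅙ + 25) = 1*(151/6) = 151/6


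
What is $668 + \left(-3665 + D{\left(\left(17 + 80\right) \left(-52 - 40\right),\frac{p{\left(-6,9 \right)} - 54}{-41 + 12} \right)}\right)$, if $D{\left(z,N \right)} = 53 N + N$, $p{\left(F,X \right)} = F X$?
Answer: $- \frac{81081}{29} \approx -2795.9$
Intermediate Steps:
$D{\left(z,N \right)} = 54 N$
$668 + \left(-3665 + D{\left(\left(17 + 80\right) \left(-52 - 40\right),\frac{p{\left(-6,9 \right)} - 54}{-41 + 12} \right)}\right) = 668 - \left(3665 - 54 \frac{\left(-6\right) 9 - 54}{-41 + 12}\right) = 668 - \left(3665 - 54 \frac{-54 - 54}{-29}\right) = 668 - \left(3665 - 54 \left(\left(-108\right) \left(- \frac{1}{29}\right)\right)\right) = 668 + \left(-3665 + 54 \cdot \frac{108}{29}\right) = 668 + \left(-3665 + \frac{5832}{29}\right) = 668 - \frac{100453}{29} = - \frac{81081}{29}$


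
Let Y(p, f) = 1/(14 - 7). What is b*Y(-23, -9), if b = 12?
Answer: 12/7 ≈ 1.7143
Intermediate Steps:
Y(p, f) = ⅐ (Y(p, f) = 1/7 = ⅐)
b*Y(-23, -9) = 12*(⅐) = 12/7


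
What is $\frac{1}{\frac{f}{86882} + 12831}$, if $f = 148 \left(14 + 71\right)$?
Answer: $\frac{43441}{557397761} \approx 7.7935 \cdot 10^{-5}$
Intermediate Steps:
$f = 12580$ ($f = 148 \cdot 85 = 12580$)
$\frac{1}{\frac{f}{86882} + 12831} = \frac{1}{\frac{12580}{86882} + 12831} = \frac{1}{12580 \cdot \frac{1}{86882} + 12831} = \frac{1}{\frac{6290}{43441} + 12831} = \frac{1}{\frac{557397761}{43441}} = \frac{43441}{557397761}$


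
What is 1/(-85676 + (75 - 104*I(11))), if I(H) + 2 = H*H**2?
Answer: -1/223817 ≈ -4.4679e-6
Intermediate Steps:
I(H) = -2 + H**3 (I(H) = -2 + H*H**2 = -2 + H**3)
1/(-85676 + (75 - 104*I(11))) = 1/(-85676 + (75 - 104*(-2 + 11**3))) = 1/(-85676 + (75 - 104*(-2 + 1331))) = 1/(-85676 + (75 - 104*1329)) = 1/(-85676 + (75 - 138216)) = 1/(-85676 - 138141) = 1/(-223817) = -1/223817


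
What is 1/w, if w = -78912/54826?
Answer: -27413/39456 ≈ -0.69477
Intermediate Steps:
w = -39456/27413 (w = -78912*1/54826 = -39456/27413 ≈ -1.4393)
1/w = 1/(-39456/27413) = -27413/39456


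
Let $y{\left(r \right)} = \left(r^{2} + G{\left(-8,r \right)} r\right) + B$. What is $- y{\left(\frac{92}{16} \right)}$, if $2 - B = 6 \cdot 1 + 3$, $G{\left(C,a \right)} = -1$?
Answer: $- \frac{325}{16} \approx -20.313$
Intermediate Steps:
$B = -7$ ($B = 2 - \left(6 \cdot 1 + 3\right) = 2 - \left(6 + 3\right) = 2 - 9 = -7$)
$y{\left(r \right)} = -7 + r^{2} - r$ ($y{\left(r \right)} = \left(r^{2} - r\right) - 7 = -7 + r^{2} - r$)
$- y{\left(\frac{92}{16} \right)} = - (-7 + \left(\frac{92}{16}\right)^{2} - \frac{92}{16}) = - (-7 + \left(92 \cdot \frac{1}{16}\right)^{2} - 92 \cdot \frac{1}{16}) = - (-7 + \left(\frac{23}{4}\right)^{2} - \frac{23}{4}) = - (-7 + \frac{529}{16} - \frac{23}{4}) = \left(-1\right) \frac{325}{16} = - \frac{325}{16}$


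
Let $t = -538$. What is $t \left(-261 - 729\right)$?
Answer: $532620$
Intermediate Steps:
$t \left(-261 - 729\right) = - 538 \left(-261 - 729\right) = \left(-538\right) \left(-990\right) = 532620$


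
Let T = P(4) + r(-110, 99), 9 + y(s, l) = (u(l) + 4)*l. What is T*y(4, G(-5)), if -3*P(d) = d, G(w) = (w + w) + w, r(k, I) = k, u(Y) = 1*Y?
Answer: -17368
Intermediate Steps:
u(Y) = Y
G(w) = 3*w (G(w) = 2*w + w = 3*w)
P(d) = -d/3
y(s, l) = -9 + l*(4 + l) (y(s, l) = -9 + (l + 4)*l = -9 + (4 + l)*l = -9 + l*(4 + l))
T = -334/3 (T = -⅓*4 - 110 = -4/3 - 110 = -334/3 ≈ -111.33)
T*y(4, G(-5)) = -334*(-9 + (3*(-5))² + 4*(3*(-5)))/3 = -334*(-9 + (-15)² + 4*(-15))/3 = -334*(-9 + 225 - 60)/3 = -334/3*156 = -17368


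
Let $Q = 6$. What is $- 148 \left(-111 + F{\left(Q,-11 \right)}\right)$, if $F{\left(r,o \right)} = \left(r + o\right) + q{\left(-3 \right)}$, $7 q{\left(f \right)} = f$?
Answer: $\frac{120620}{7} \approx 17231.0$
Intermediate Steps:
$q{\left(f \right)} = \frac{f}{7}$
$F{\left(r,o \right)} = - \frac{3}{7} + o + r$ ($F{\left(r,o \right)} = \left(r + o\right) + \frac{1}{7} \left(-3\right) = \left(o + r\right) - \frac{3}{7} = - \frac{3}{7} + o + r$)
$- 148 \left(-111 + F{\left(Q,-11 \right)}\right) = - 148 \left(-111 - \frac{38}{7}\right) = \left(-148\right) \left(- \frac{815}{7}\right) = \frac{120620}{7}$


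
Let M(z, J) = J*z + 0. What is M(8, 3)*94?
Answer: 2256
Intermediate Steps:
M(z, J) = J*z
M(8, 3)*94 = (3*8)*94 = 24*94 = 2256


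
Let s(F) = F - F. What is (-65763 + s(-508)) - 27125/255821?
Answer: -16823583548/255821 ≈ -65763.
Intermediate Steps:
s(F) = 0
(-65763 + s(-508)) - 27125/255821 = (-65763 + 0) - 27125/255821 = -65763 - 27125*1/255821 = -65763 - 27125/255821 = -16823583548/255821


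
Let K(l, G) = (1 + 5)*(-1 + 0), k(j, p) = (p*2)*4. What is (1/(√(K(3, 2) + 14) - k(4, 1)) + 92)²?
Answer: 3307593/392 - 643*√2/98 ≈ 8428.5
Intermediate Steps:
k(j, p) = 8*p (k(j, p) = (2*p)*4 = 8*p)
K(l, G) = -6 (K(l, G) = 6*(-1) = -6)
(1/(√(K(3, 2) + 14) - k(4, 1)) + 92)² = (1/(√(-6 + 14) - 8) + 92)² = (1/(√8 - 1*8) + 92)² = (1/(2*√2 - 8) + 92)² = (1/(-8 + 2*√2) + 92)² = (92 + 1/(-8 + 2*√2))²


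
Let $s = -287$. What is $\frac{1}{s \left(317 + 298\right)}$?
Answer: $- \frac{1}{176505} \approx -5.6656 \cdot 10^{-6}$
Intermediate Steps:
$\frac{1}{s \left(317 + 298\right)} = \frac{1}{\left(-287\right) \left(317 + 298\right)} = \frac{1}{\left(-287\right) 615} = \frac{1}{-176505} = - \frac{1}{176505}$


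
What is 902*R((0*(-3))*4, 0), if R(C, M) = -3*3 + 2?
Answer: -6314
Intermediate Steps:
R(C, M) = -7 (R(C, M) = -9 + 2 = -7)
902*R((0*(-3))*4, 0) = 902*(-7) = -6314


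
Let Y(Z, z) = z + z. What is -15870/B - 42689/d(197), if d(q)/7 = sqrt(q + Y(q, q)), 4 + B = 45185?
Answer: -15870/45181 - 42689*sqrt(591)/4137 ≈ -251.21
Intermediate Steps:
Y(Z, z) = 2*z
B = 45181 (B = -4 + 45185 = 45181)
d(q) = 7*sqrt(3)*sqrt(q) (d(q) = 7*sqrt(q + 2*q) = 7*sqrt(3*q) = 7*(sqrt(3)*sqrt(q)) = 7*sqrt(3)*sqrt(q))
-15870/B - 42689/d(197) = -15870/45181 - 42689*sqrt(591)/4137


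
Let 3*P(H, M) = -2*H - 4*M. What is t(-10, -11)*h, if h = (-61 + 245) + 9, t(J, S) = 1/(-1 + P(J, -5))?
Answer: 579/37 ≈ 15.649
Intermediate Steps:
P(H, M) = -4*M/3 - 2*H/3 (P(H, M) = (-2*H - 4*M)/3 = (-4*M - 2*H)/3 = -4*M/3 - 2*H/3)
t(J, S) = 1/(17/3 - 2*J/3) (t(J, S) = 1/(-1 + (-4/3*(-5) - 2*J/3)) = 1/(-1 + (20/3 - 2*J/3)) = 1/(17/3 - 2*J/3))
h = 193 (h = 184 + 9 = 193)
t(-10, -11)*h = -3/(-17 + 2*(-10))*193 = -3/(-17 - 20)*193 = -3/(-37)*193 = -3*(-1/37)*193 = (3/37)*193 = 579/37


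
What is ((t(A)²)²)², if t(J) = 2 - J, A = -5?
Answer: 5764801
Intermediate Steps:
((t(A)²)²)² = (((2 - 1*(-5))²)²)² = (((2 + 5)²)²)² = ((7²)²)² = (49²)² = 2401² = 5764801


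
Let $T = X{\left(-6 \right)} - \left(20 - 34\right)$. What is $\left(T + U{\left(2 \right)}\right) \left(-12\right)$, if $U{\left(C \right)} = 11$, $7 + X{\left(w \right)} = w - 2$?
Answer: $-120$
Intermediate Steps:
$X{\left(w \right)} = -9 + w$ ($X{\left(w \right)} = -7 + \left(w - 2\right) = -7 + \left(-2 + w\right) = -9 + w$)
$T = -1$ ($T = \left(-9 - 6\right) - \left(20 - 34\right) = -15 - -14 = -15 + 14 = -1$)
$\left(T + U{\left(2 \right)}\right) \left(-12\right) = \left(-1 + 11\right) \left(-12\right) = 10 \left(-12\right) = -120$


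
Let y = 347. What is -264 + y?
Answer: 83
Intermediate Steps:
-264 + y = -264 + 347 = 83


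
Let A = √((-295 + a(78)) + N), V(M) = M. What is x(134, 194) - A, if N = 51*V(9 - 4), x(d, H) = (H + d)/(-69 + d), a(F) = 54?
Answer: 328/65 - √14 ≈ 1.3045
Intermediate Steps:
x(d, H) = (H + d)/(-69 + d)
N = 255 (N = 51*(9 - 4) = 51*5 = 255)
A = √14 (A = √((-295 + 54) + 255) = √(-241 + 255) = √14 ≈ 3.7417)
x(134, 194) - A = (194 + 134)/(-69 + 134) - √14 = 328/65 - √14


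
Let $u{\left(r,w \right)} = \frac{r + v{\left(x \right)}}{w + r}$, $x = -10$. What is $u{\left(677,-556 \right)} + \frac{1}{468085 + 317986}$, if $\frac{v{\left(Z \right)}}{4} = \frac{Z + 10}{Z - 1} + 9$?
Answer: $\frac{50951704}{8646781} \approx 5.8926$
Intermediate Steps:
$v{\left(Z \right)} = 36 + \frac{4 \left(10 + Z\right)}{-1 + Z}$ ($v{\left(Z \right)} = 4 \left(\frac{Z + 10}{Z - 1} + 9\right) = 4 \left(\frac{10 + Z}{-1 + Z} + 9\right) = 4 \left(9 + \frac{10 + Z}{-1 + Z}\right) = 36 + \frac{4 \left(10 + Z\right)}{-1 + Z}$)
$u{\left(r,w \right)} = \frac{36 + r}{r + w}$ ($u{\left(r,w \right)} = \frac{r + \frac{4 \left(1 + 10 \left(-10\right)\right)}{-1 - 10}}{w + r} = \frac{r + \frac{4 \left(1 - 100\right)}{-11}}{r + w} = \frac{r + 4 \left(- \frac{1}{11}\right) \left(-99\right)}{r + w} = \frac{r + 36}{r + w} = \frac{36 + r}{r + w}$)
$u{\left(677,-556 \right)} + \frac{1}{468085 + 317986} = \frac{36 + 677}{677 - 556} + \frac{1}{468085 + 317986} = \frac{1}{121} \cdot 713 + \frac{1}{786071} = \frac{713}{121} + \frac{1}{786071} = \frac{50951704}{8646781}$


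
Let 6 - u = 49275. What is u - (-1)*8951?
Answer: -40318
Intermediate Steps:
u = -49269 (u = 6 - 1*49275 = 6 - 49275 = -49269)
u - (-1)*8951 = -49269 - (-1)*8951 = -49269 - 1*(-8951) = -49269 + 8951 = -40318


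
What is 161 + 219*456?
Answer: 100025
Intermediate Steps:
161 + 219*456 = 161 + 99864 = 100025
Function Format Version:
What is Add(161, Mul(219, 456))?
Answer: 100025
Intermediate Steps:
Add(161, Mul(219, 456)) = Add(161, 99864) = 100025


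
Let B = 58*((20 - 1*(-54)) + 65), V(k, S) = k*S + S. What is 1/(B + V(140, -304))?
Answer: -1/34802 ≈ -2.8734e-5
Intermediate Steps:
V(k, S) = S + S*k (V(k, S) = S*k + S = S + S*k)
B = 8062 (B = 58*((20 + 54) + 65) = 58*(74 + 65) = 58*139 = 8062)
1/(B + V(140, -304)) = 1/(8062 - 304*(1 + 140)) = 1/(8062 - 304*141) = 1/(8062 - 42864) = 1/(-34802) = -1/34802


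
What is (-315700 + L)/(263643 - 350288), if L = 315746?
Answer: -46/86645 ≈ -0.00053090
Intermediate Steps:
(-315700 + L)/(263643 - 350288) = (-315700 + 315746)/(263643 - 350288) = 46/(-86645) = 46*(-1/86645) = -46/86645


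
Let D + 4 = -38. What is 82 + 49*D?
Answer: -1976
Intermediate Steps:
D = -42 (D = -4 - 38 = -42)
82 + 49*D = 82 + 49*(-42) = 82 - 2058 = -1976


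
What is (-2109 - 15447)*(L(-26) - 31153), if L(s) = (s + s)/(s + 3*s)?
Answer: 546913290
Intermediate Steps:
L(s) = ½ (L(s) = (2*s)/((4*s)) = (2*s)*(1/(4*s)) = ½)
(-2109 - 15447)*(L(-26) - 31153) = (-2109 - 15447)*(½ - 31153) = -17556*(-62305/2) = 546913290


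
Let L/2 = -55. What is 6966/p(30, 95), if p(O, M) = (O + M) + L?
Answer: 2322/5 ≈ 464.40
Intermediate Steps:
L = -110 (L = 2*(-55) = -110)
p(O, M) = -110 + M + O (p(O, M) = (O + M) - 110 = (M + O) - 110 = -110 + M + O)
6966/p(30, 95) = 6966/(-110 + 95 + 30) = 6966/15 = 6966*(1/15) = 2322/5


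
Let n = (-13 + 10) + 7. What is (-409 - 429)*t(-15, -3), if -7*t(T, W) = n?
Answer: 3352/7 ≈ 478.86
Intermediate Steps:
n = 4 (n = -3 + 7 = 4)
t(T, W) = -4/7 (t(T, W) = -⅐*4 = -4/7)
(-409 - 429)*t(-15, -3) = (-409 - 429)*(-4/7) = -838*(-4/7) = 3352/7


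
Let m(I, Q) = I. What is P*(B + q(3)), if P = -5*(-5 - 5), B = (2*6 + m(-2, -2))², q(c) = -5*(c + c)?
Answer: 3500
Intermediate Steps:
q(c) = -10*c
B = 100 (B = (2*6 - 2)² = (12 - 2)² = 10² = 100)
P = 50 (P = -5*(-10) = 50)
P*(B + q(3)) = 50*(100 - 10*3) = 50*(100 - 30) = 50*70 = 3500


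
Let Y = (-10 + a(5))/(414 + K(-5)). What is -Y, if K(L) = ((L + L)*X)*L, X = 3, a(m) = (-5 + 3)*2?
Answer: 7/282 ≈ 0.024823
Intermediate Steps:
a(m) = -4 (a(m) = -2*2 = -4)
K(L) = 6*L² (K(L) = ((L + L)*3)*L = ((2*L)*3)*L = (6*L)*L = 6*L²)
Y = -7/282 (Y = (-10 - 4)/(414 + 6*(-5)²) = -14/(414 + 6*25) = -14/(414 + 150) = -14/564 = -14*1/564 = -7/282 ≈ -0.024823)
-Y = -1*(-7/282) = 7/282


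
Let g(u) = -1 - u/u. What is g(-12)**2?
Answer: 4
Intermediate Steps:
g(u) = -2 (g(u) = -1 - 1*1 = -1 - 1 = -2)
g(-12)**2 = (-2)**2 = 4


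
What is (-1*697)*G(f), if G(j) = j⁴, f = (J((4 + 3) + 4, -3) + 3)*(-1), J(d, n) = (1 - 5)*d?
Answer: -1969555417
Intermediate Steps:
J(d, n) = -4*d
f = 41 (f = (-4*((4 + 3) + 4) + 3)*(-1) = (-4*(7 + 4) + 3)*(-1) = (-4*11 + 3)*(-1) = (-44 + 3)*(-1) = -41*(-1) = 41)
(-1*697)*G(f) = -1*697*41⁴ = -697*2825761 = -1969555417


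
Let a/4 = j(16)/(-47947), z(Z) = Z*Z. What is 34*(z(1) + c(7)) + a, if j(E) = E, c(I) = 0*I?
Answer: 1630134/47947 ≈ 33.999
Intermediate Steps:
z(Z) = Z²
c(I) = 0
a = -64/47947 (a = 4*(16/(-47947)) = 4*(16*(-1/47947)) = 4*(-16/47947) = -64/47947 ≈ -0.0013348)
34*(z(1) + c(7)) + a = 34*(1² + 0) - 64/47947 = 34*(1 + 0) - 64/47947 = 34*1 - 64/47947 = 34 - 64/47947 = 1630134/47947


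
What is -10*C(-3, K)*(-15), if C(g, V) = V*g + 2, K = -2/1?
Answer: 1200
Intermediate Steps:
K = -2 (K = -2*1 = -2)
C(g, V) = 2 + V*g
-10*C(-3, K)*(-15) = -10*(2 - 2*(-3))*(-15) = -10*(2 + 6)*(-15) = -10*8*(-15) = -80*(-15) = 1200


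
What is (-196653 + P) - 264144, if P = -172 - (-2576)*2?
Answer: -455817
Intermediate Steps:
P = 4980 (P = -172 - 112*(-46) = -172 + 5152 = 4980)
(-196653 + P) - 264144 = (-196653 + 4980) - 264144 = -191673 - 264144 = -455817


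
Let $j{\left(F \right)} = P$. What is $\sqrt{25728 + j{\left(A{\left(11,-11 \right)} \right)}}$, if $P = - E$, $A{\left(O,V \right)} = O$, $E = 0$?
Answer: $8 \sqrt{402} \approx 160.4$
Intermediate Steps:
$P = 0$ ($P = \left(-1\right) 0 = 0$)
$j{\left(F \right)} = 0$
$\sqrt{25728 + j{\left(A{\left(11,-11 \right)} \right)}} = \sqrt{25728 + 0} = \sqrt{25728} = 8 \sqrt{402}$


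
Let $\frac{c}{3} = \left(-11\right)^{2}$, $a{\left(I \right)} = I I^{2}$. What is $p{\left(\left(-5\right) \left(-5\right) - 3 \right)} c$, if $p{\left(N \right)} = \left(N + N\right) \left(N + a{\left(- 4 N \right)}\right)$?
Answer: $-10884119400$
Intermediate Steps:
$a{\left(I \right)} = I^{3}$
$c = 363$ ($c = 3 \left(-11\right)^{2} = 3 \cdot 121 = 363$)
$p{\left(N \right)} = 2 N \left(N - 64 N^{3}\right)$ ($p{\left(N \right)} = \left(N + N\right) \left(N + \left(- 4 N\right)^{3}\right) = 2 N \left(N - 64 N^{3}\right)$)
$p{\left(\left(-5\right) \left(-5\right) - 3 \right)} c = \left(\left(-5\right) \left(-5\right) - 3\right)^{2} \left(2 - 128 \left(\left(-5\right) \left(-5\right) - 3\right)^{2}\right) 363 = \left(25 - 3\right)^{2} \left(2 - 128 \left(25 - 3\right)^{2}\right) 363 = 22^{2} \left(2 - 128 \cdot 22^{2}\right) 363 = 484 \left(2 - 61952\right) 363 = 484 \left(-61950\right) 363 = \left(-29983800\right) 363 = -10884119400$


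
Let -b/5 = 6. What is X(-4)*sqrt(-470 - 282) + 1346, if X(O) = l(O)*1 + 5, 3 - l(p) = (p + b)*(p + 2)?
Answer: 1346 - 240*I*sqrt(47) ≈ 1346.0 - 1645.4*I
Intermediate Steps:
b = -30 (b = -5*6 = -30)
l(p) = 3 - (-30 + p)*(2 + p) (l(p) = 3 - (p - 30)*(p + 2) = 3 - (-30 + p)*(2 + p))
X(O) = 68 - O**2 + 28*O (X(O) = (63 - O**2 + 28*O)*1 + 5 = (63 - O**2 + 28*O) + 5 = 68 - O**2 + 28*O)
X(-4)*sqrt(-470 - 282) + 1346 = (68 - 1*(-4)**2 + 28*(-4))*sqrt(-470 - 282) + 1346 = (68 - 1*16 - 112)*sqrt(-752) + 1346 = (68 - 16 - 112)*(4*I*sqrt(47)) + 1346 = -240*I*sqrt(47) + 1346 = 1346 - 240*I*sqrt(47)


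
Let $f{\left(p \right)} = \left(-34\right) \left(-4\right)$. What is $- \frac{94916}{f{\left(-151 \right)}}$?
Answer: $- \frac{23729}{34} \approx -697.91$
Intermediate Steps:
$f{\left(p \right)} = 136$
$- \frac{94916}{f{\left(-151 \right)}} = - \frac{94916}{136} = \left(-94916\right) \frac{1}{136} = - \frac{23729}{34}$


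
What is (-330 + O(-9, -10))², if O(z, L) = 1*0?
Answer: 108900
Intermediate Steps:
O(z, L) = 0
(-330 + O(-9, -10))² = (-330 + 0)² = (-330)² = 108900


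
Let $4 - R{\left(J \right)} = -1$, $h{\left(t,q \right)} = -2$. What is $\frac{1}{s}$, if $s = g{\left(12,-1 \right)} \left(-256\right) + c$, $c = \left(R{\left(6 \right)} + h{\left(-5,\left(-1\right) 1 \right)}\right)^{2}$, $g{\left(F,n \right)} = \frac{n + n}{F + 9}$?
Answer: $\frac{21}{701} \approx 0.029957$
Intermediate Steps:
$R{\left(J \right)} = 5$ ($R{\left(J \right)} = 4 - -1 = 4 + 1 = 5$)
$g{\left(F,n \right)} = \frac{2 n}{9 + F}$
$c = 9$ ($c = \left(5 - 2\right)^{2} = 3^{2} = 9$)
$s = \frac{701}{21}$ ($s = 2 \left(-1\right) \frac{1}{9 + 12} \left(-256\right) + 9 = 2 \left(-1\right) \frac{1}{21} \left(-256\right) + 9 = \left(- \frac{2}{21}\right) \left(-256\right) + 9 = \frac{512}{21} + 9 = \frac{701}{21} \approx 33.381$)
$\frac{1}{s} = \frac{1}{\frac{701}{21}} = \frac{21}{701}$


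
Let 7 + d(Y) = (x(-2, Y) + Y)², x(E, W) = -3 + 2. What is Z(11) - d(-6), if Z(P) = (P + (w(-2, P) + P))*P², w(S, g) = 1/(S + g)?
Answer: 23701/9 ≈ 2633.4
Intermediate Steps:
x(E, W) = -1
d(Y) = -7 + (-1 + Y)²
Z(P) = P²*(1/(-2 + P) + 2*P) (Z(P) = (P + (1/(-2 + P) + P))*P² = (P + (P + 1/(-2 + P)))*P² = (1/(-2 + P) + 2*P)*P² = P²*(1/(-2 + P) + 2*P))
Z(11) - d(-6) = 11²*(1 + 2*11*(-2 + 11))/(-2 + 11) - (-7 + (-1 - 6)²) = 121*(1 + 2*11*9)/9 - (-7 + (-7)²) = 121*(⅑)*(1 + 198) - (-7 + 49) = 121*(⅑)*199 - 1*42 = 24079/9 - 42 = 23701/9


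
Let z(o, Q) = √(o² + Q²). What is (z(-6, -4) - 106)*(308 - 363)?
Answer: 5830 - 110*√13 ≈ 5433.4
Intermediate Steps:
z(o, Q) = √(Q² + o²)
(z(-6, -4) - 106)*(308 - 363) = (√((-4)² + (-6)²) - 106)*(308 - 363) = (√(16 + 36) - 106)*(-55) = (√52 - 106)*(-55) = (2*√13 - 106)*(-55) = (-106 + 2*√13)*(-55) = 5830 - 110*√13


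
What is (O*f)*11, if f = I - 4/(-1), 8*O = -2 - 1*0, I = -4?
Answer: 0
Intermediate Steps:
O = -1/4 (O = (-2 - 1*0)/8 = (-2 + 0)/8 = (1/8)*(-2) = -1/4 ≈ -0.25000)
f = 0 (f = -4 - 4/(-1) = -4 - 4*(-1) = -4 + 4 = 0)
(O*f)*11 = -1/4*0*11 = 0*11 = 0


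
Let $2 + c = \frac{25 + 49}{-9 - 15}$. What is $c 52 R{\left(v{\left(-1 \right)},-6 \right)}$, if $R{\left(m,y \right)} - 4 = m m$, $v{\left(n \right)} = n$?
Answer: $- \frac{3965}{3} \approx -1321.7$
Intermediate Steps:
$R{\left(m,y \right)} = 4 + m^{2}$ ($R{\left(m,y \right)} = 4 + m m = 4 + m^{2}$)
$c = - \frac{61}{12}$ ($c = -2 + \frac{25 + 49}{-9 - 15} = -2 + \frac{74}{-24} = -2 + 74 \left(- \frac{1}{24}\right) = -2 - \frac{37}{12} = - \frac{61}{12} \approx -5.0833$)
$c 52 R{\left(v{\left(-1 \right)},-6 \right)} = \left(- \frac{61}{12}\right) 52 \left(4 + \left(-1\right)^{2}\right) = - \frac{793 \left(4 + 1\right)}{3} = \left(- \frac{793}{3}\right) 5 = - \frac{3965}{3}$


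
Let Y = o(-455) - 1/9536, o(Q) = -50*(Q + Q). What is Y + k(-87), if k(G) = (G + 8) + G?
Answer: 432305023/9536 ≈ 45334.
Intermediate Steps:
k(G) = 8 + 2*G (k(G) = (8 + G) + G = 8 + 2*G)
o(Q) = -100*Q
Y = 433887999/9536 (Y = -100*(-455) - 1/9536 = 45500 - 1*1/9536 = 45500 - 1/9536 = 433887999/9536 ≈ 45500.)
Y + k(-87) = 433887999/9536 + (8 + 2*(-87)) = 433887999/9536 + (8 - 174) = 433887999/9536 - 166 = 432305023/9536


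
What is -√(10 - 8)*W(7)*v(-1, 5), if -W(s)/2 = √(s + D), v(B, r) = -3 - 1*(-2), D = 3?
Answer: -4*√5 ≈ -8.9443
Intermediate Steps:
v(B, r) = -1 (v(B, r) = -3 + 2 = -1)
W(s) = -2*√(3 + s) (W(s) = -2*√(s + 3) = -2*√(3 + s))
-√(10 - 8)*W(7)*v(-1, 5) = -√(10 - 8)*(-2*√(3 + 7))*(-1) = -√2*(-2*√10)*(-1) = -(-4*√5)*(-1) = -4*√5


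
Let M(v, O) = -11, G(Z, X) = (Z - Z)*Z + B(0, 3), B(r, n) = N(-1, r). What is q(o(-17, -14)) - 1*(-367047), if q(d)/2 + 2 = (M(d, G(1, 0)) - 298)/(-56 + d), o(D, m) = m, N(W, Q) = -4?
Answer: 12846814/35 ≈ 3.6705e+5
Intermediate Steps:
B(r, n) = -4
G(Z, X) = -4 (G(Z, X) = (Z - Z)*Z - 4 = 0*Z - 4 = 0 - 4 = -4)
q(d) = -4 - 618/(-56 + d) (q(d) = -4 + 2*((-11 - 298)/(-56 + d)) = -4 + 2*(-309/(-56 + d)) = -4 - 618/(-56 + d))
q(o(-17, -14)) - 1*(-367047) = 2*(-197 - 2*(-14))/(-56 - 14) - 1*(-367047) = 2*(-197 + 28)/(-70) + 367047 = 2*(-1/70)*(-169) + 367047 = 169/35 + 367047 = 12846814/35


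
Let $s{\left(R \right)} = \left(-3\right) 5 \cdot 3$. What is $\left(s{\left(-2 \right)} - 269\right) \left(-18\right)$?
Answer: $5652$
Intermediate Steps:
$s{\left(R \right)} = -45$ ($s{\left(R \right)} = \left(-15\right) 3 = -45$)
$\left(s{\left(-2 \right)} - 269\right) \left(-18\right) = \left(-45 - 269\right) \left(-18\right) = \left(-314\right) \left(-18\right) = 5652$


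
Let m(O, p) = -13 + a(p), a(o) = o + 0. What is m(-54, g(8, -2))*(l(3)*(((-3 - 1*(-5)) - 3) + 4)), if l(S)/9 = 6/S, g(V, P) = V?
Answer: -270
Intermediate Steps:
a(o) = o
m(O, p) = -13 + p
l(S) = 54/S (l(S) = 9*(6/S) = 54/S)
m(-54, g(8, -2))*(l(3)*(((-3 - 1*(-5)) - 3) + 4)) = (-13 + 8)*((54/3)*(((-3 - 1*(-5)) - 3) + 4)) = -5*54*(1/3)*(((-3 + 5) - 3) + 4) = -90*((2 - 3) + 4) = -90*(-1 + 4) = -90*3 = -5*54 = -270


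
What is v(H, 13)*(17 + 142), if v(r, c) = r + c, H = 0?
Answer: 2067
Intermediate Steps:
v(r, c) = c + r
v(H, 13)*(17 + 142) = (13 + 0)*(17 + 142) = 13*159 = 2067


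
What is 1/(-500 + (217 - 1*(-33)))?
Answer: -1/250 ≈ -0.0040000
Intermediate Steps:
1/(-500 + (217 - 1*(-33))) = 1/(-500 + (217 + 33)) = 1/(-500 + 250) = 1/(-250) = -1/250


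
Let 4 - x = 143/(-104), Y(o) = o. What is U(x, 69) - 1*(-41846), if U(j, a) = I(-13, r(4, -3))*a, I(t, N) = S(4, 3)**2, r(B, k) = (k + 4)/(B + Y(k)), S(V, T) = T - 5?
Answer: 42122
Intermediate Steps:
S(V, T) = -5 + T
x = 43/8 (x = 4 - 143/(-104) = 4 - 143*(-1)/104 = 4 - 1*(-11/8) = 4 + 11/8 = 43/8 ≈ 5.3750)
r(B, k) = (4 + k)/(B + k) (r(B, k) = (k + 4)/(B + k) = (4 + k)/(B + k))
I(t, N) = 4 (I(t, N) = (-5 + 3)**2 = (-2)**2 = 4)
U(j, a) = 4*a
U(x, 69) - 1*(-41846) = 4*69 - 1*(-41846) = 276 + 41846 = 42122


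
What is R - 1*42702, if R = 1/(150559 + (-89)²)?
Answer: -6767412959/158480 ≈ -42702.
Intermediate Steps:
R = 1/158480 (R = 1/(150559 + 7921) = 1/158480 ≈ 6.3099e-6)
R - 1*42702 = 1/158480 - 1*42702 = 1/158480 - 42702 = -6767412959/158480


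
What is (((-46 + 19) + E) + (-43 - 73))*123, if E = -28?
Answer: -21033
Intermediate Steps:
(((-46 + 19) + E) + (-43 - 73))*123 = (((-46 + 19) - 28) + (-43 - 73))*123 = ((-27 - 28) - 116)*123 = (-55 - 116)*123 = -171*123 = -21033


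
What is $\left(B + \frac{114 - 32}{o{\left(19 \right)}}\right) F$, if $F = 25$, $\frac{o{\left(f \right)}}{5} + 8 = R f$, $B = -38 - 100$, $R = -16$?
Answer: $- \frac{538405}{156} \approx -3451.3$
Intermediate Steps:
$B = -138$ ($B = -38 - 100 = -138$)
$o{\left(f \right)} = -40 - 80 f$ ($o{\left(f \right)} = -40 + 5 \left(- 16 f\right) = -40 - 80 f$)
$\left(B + \frac{114 - 32}{o{\left(19 \right)}}\right) F = \left(-138 + \frac{114 - 32}{-40 - 1520}\right) 25 = \left(-138 + \frac{82}{-1560}\right) 25 = \left(-138 + 82 \left(- \frac{1}{1560}\right)\right) 25 = \left(-138 - \frac{41}{780}\right) 25 = \left(- \frac{107681}{780}\right) 25 = - \frac{538405}{156}$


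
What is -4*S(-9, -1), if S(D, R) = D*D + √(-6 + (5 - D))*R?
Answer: -324 + 8*√2 ≈ -312.69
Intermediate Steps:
S(D, R) = D² + R*√(-1 - D) (S(D, R) = D² + √(-1 - D)*R = D² + R*√(-1 - D))
-4*S(-9, -1) = -4*((-9)² - √(-1 - 1*(-9))) = -4*(81 - √(-1 + 9)) = -4*(81 - √8) = -4*(81 - 2*√2) = -324 + 8*√2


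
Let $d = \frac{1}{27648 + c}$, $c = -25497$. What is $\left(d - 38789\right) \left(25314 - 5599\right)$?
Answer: $- \frac{1644923745670}{2151} \approx -7.6473 \cdot 10^{8}$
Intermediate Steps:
$d = \frac{1}{2151}$ ($d = \frac{1}{27648 - 25497} = \frac{1}{2151} \approx 0.0004649$)
$\left(d - 38789\right) \left(25314 - 5599\right) = \left(\frac{1}{2151} - 38789\right) \left(25314 - 5599\right) = \left(- \frac{83435138}{2151}\right) 19715 = - \frac{1644923745670}{2151}$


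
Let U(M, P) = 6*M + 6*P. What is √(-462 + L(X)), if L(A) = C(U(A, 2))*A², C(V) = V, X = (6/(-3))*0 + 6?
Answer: √1266 ≈ 35.581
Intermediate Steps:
X = 6 (X = (6*(-⅓))*0 + 6 = -2*0 + 6 = 0 + 6 = 6)
L(A) = A²*(12 + 6*A) (L(A) = (6*A + 6*2)*A² = (6*A + 12)*A² = (12 + 6*A)*A² = A²*(12 + 6*A))
√(-462 + L(X)) = √(-462 + 6*6²*(2 + 6)) = √(-462 + 6*36*8) = √(-462 + 1728) = √1266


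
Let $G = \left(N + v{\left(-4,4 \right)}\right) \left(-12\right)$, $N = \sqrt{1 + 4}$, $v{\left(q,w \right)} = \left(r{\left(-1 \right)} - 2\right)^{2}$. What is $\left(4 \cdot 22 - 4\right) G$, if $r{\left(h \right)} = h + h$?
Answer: $-16128 - 1008 \sqrt{5} \approx -18382.0$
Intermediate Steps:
$r{\left(h \right)} = 2 h$
$v{\left(q,w \right)} = 16$ ($v{\left(q,w \right)} = \left(2 \left(-1\right) - 2\right)^{2} = \left(-2 - 2\right)^{2} = \left(-4\right)^{2} = 16$)
$N = \sqrt{5} \approx 2.2361$
$G = -192 - 12 \sqrt{5}$ ($G = \left(\sqrt{5} + 16\right) \left(-12\right) = \left(16 + \sqrt{5}\right) \left(-12\right) = -192 - 12 \sqrt{5} \approx -218.83$)
$\left(4 \cdot 22 - 4\right) G = \left(4 \cdot 22 - 4\right) \left(-192 - 12 \sqrt{5}\right) = \left(88 - 4\right) \left(-192 - 12 \sqrt{5}\right) = 84 \left(-192 - 12 \sqrt{5}\right) = -16128 - 1008 \sqrt{5}$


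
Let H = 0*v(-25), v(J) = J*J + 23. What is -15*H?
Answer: 0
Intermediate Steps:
v(J) = 23 + J**2 (v(J) = J**2 + 23 = 23 + J**2)
H = 0 (H = 0*(23 + (-25)**2) = 0*(23 + 625) = 0*648 = 0)
-15*H = -15*0 = 0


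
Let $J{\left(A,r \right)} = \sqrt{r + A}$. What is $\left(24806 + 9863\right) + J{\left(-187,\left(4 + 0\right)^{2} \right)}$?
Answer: $34669 + 3 i \sqrt{19} \approx 34669.0 + 13.077 i$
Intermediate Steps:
$J{\left(A,r \right)} = \sqrt{A + r}$
$\left(24806 + 9863\right) + J{\left(-187,\left(4 + 0\right)^{2} \right)} = \left(24806 + 9863\right) + \sqrt{-187 + \left(4 + 0\right)^{2}} = 34669 + \sqrt{-187 + 4^{2}} = 34669 + \sqrt{-187 + 16} = 34669 + \sqrt{-171} = 34669 + 3 i \sqrt{19}$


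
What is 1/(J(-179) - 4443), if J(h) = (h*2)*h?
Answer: 1/59639 ≈ 1.6768e-5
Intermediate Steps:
J(h) = 2*h² (J(h) = (2*h)*h = 2*h²)
1/(J(-179) - 4443) = 1/(2*(-179)² - 4443) = 1/(2*32041 - 4443) = 1/(64082 - 4443) = 1/59639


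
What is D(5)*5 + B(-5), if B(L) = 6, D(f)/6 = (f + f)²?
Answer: 3006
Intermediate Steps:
D(f) = 24*f² (D(f) = 6*(f + f)² = 6*(2*f)² = 6*(4*f²) = 24*f²)
D(5)*5 + B(-5) = (24*5²)*5 + 6 = (24*25)*5 + 6 = 600*5 + 6 = 3000 + 6 = 3006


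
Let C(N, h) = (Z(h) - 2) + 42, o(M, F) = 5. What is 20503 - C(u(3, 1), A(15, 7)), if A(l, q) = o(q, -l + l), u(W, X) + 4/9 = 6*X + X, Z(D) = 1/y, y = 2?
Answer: 40925/2 ≈ 20463.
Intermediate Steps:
Z(D) = ½ (Z(D) = 1/2 = ½)
u(W, X) = -4/9 + 7*X (u(W, X) = -4/9 + (6*X + X) = -4/9 + 7*X)
A(l, q) = 5
C(N, h) = 81/2 (C(N, h) = (½ - 2) + 42 = -3/2 + 42 = 81/2)
20503 - C(u(3, 1), A(15, 7)) = 20503 - 1*81/2 = 20503 - 81/2 = 40925/2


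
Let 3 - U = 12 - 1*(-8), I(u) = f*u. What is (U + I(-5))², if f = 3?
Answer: 1024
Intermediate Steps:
I(u) = 3*u
U = -17 (U = 3 - (12 - 1*(-8)) = 3 - (12 + 8) = 3 - 1*20 = 3 - 20 = -17)
(U + I(-5))² = (-17 + 3*(-5))² = (-17 - 15)² = (-32)² = 1024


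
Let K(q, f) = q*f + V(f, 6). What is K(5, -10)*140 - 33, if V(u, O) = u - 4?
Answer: -8993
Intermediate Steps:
V(u, O) = -4 + u
K(q, f) = -4 + f + f*q (K(q, f) = q*f + (-4 + f) = f*q + (-4 + f) = -4 + f + f*q)
K(5, -10)*140 - 33 = (-4 - 10 - 10*5)*140 - 33 = (-4 - 10 - 50)*140 - 33 = -64*140 - 33 = -8960 - 33 = -8993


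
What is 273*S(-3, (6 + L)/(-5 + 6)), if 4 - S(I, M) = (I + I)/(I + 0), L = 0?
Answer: 546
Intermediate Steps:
S(I, M) = 2 (S(I, M) = 4 - (I + I)/(I + 0) = 4 - 2*I/I = 4 - 1*2 = 4 - 2 = 2)
273*S(-3, (6 + L)/(-5 + 6)) = 273*2 = 546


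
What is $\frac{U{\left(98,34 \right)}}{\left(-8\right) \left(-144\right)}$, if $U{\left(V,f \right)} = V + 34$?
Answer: $\frac{11}{96} \approx 0.11458$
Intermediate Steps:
$U{\left(V,f \right)} = 34 + V$
$\frac{U{\left(98,34 \right)}}{\left(-8\right) \left(-144\right)} = \frac{34 + 98}{\left(-8\right) \left(-144\right)} = \frac{132}{1152} = 132 \cdot \frac{1}{1152} = \frac{11}{96}$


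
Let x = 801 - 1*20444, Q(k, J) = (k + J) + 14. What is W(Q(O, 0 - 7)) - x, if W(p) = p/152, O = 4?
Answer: 2985747/152 ≈ 19643.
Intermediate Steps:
Q(k, J) = 14 + J + k (Q(k, J) = (J + k) + 14 = 14 + J + k)
x = -19643 (x = 801 - 20444 = -19643)
W(p) = p/152 (W(p) = p*(1/152) = p/152)
W(Q(O, 0 - 7)) - x = (14 + (0 - 7) + 4)/152 - 1*(-19643) = (14 - 7 + 4)/152 + 19643 = (1/152)*11 + 19643 = 11/152 + 19643 = 2985747/152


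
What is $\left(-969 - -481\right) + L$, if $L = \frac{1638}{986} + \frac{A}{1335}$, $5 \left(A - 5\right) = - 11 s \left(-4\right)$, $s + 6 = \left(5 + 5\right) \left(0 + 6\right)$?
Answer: $- \frac{1599247682}{3290775} \approx -485.98$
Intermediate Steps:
$s = 54$ ($s = -6 + \left(5 + 5\right) \left(0 + 6\right) = -6 + 10 \cdot 6 = -6 + 60 = 54$)
$A = \frac{2401}{5}$ ($A = 5 + \frac{\left(-11\right) 54 \left(-4\right)}{5} = 5 + \frac{\left(-594\right) \left(-4\right)}{5} = 5 + \frac{1}{5} \cdot 2376 = 5 + \frac{2376}{5} = \frac{2401}{5} \approx 480.2$)
$L = \frac{6650518}{3290775}$ ($L = \frac{1638}{986} + \frac{2401}{5 \cdot 1335} = 1638 \cdot \frac{1}{986} + \frac{2401}{5} \cdot \frac{1}{1335} = \frac{819}{493} + \frac{2401}{6675} = \frac{6650518}{3290775} \approx 2.021$)
$\left(-969 - -481\right) + L = \left(-969 - -481\right) + \frac{6650518}{3290775} = \left(-969 + 481\right) + \frac{6650518}{3290775} = -488 + \frac{6650518}{3290775} = - \frac{1599247682}{3290775}$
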